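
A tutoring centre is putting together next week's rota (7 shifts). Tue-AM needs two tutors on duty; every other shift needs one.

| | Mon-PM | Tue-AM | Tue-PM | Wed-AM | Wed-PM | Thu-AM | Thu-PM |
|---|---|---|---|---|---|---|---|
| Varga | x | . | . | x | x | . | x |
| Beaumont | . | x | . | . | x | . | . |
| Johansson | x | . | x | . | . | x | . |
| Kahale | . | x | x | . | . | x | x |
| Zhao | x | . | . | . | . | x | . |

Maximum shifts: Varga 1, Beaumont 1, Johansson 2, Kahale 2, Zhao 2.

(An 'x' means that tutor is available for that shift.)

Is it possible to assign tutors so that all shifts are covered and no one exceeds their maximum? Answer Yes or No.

No

Total capacity is 8 and 8 slots are needed, so capacity alone doesn't rule it out.
Shifts {Tue-AM, Wed-AM, Wed-PM} need 4 worker-slots in total, but the tutors available for any of those shifts (Varga, Beaumont, and Kahale) can supply at most 3 among them. So no valid schedule exists.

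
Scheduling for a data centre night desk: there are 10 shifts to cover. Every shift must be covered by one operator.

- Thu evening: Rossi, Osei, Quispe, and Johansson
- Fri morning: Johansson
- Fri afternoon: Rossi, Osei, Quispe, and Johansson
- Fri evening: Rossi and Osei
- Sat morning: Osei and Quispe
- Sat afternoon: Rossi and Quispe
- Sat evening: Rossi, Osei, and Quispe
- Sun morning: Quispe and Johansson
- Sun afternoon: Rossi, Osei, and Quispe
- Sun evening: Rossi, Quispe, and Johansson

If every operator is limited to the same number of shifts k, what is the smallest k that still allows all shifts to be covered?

With 4 operators and 10 worker-slots to fill, someone must work at least ⌈10/4⌉ = 3 shifts, so k ≥ 3.
k = 3 works: Thu evening→Osei, Fri morning→Johansson, Fri afternoon→Quispe, Fri evening→Rossi, Sat morning→Osei, Sat afternoon→Rossi, Sat evening→Rossi, Sun morning→Quispe, Sun afternoon→Osei, Sun evening→Quispe.
Loads: Rossi 3, Osei 3, Quispe 3, Johansson 1 — all ≤ 3.

3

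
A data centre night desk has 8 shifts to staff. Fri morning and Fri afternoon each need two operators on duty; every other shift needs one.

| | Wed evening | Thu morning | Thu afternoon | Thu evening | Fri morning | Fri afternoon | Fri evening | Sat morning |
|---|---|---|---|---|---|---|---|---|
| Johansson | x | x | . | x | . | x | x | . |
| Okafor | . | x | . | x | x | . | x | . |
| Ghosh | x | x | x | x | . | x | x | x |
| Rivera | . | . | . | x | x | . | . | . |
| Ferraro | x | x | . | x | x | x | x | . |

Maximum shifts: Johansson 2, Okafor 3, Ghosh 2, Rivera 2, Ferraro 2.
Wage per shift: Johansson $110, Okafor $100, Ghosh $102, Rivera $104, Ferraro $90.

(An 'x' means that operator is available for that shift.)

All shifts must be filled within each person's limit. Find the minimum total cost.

$1002

Thu afternoon can only be covered by Ghosh, so that assignment is forced.
Sat morning can only be covered by Ghosh, so that assignment is forced.
Picking the cheapest available operator for each shift independently would cost $946, but that ignores the shift limits.
An optimal schedule: Wed evening→Ferraro, Thu morning→Okafor, Thu afternoon→Ghosh, Thu evening→Rivera, Fri morning→Okafor+Rivera, Fri afternoon→Ferraro+Johansson, Fri evening→Okafor, Sat morning→Ghosh.
Total: 90 + 100 + 102 + 104 + 100 + 104 + 90 + 110 + 100 + 102 = $1002.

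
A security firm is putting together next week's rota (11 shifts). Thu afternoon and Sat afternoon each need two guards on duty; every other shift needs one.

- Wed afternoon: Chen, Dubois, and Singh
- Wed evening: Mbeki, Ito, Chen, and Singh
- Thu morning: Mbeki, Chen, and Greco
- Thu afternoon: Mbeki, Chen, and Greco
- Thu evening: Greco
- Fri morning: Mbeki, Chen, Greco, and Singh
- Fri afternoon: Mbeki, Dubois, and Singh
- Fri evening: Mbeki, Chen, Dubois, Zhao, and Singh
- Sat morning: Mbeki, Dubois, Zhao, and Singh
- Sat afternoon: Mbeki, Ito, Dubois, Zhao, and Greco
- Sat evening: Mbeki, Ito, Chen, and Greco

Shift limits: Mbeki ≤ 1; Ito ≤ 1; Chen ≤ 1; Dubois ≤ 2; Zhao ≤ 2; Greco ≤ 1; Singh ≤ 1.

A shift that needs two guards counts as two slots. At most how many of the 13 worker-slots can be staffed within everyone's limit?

Total capacity across all guards is 1+1+1+2+2+1+1 = 9, and 13 slots are needed, so at most 9 can be filled.
An assignment achieving 9: Wed afternoon→Chen, Wed evening→Ito, Thu morning→Mbeki, Thu evening→Greco, Fri morning→Singh, Fri afternoon→Dubois, Fri evening→Zhao, Sat morning→Dubois, Sat afternoon→Zhao.
Loads: Mbeki 1/1, Ito 1/1, Chen 1/1, Dubois 2/2, Zhao 2/2, Greco 1/1, Singh 1/1.

9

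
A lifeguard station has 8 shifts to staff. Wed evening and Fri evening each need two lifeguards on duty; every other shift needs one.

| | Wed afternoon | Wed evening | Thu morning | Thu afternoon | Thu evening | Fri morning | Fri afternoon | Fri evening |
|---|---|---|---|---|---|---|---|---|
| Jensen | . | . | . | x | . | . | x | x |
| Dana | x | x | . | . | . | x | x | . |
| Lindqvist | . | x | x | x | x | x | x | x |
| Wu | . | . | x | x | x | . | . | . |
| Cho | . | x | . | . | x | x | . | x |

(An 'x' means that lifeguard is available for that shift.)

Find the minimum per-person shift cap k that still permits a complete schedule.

With 5 lifeguards and 10 worker-slots to fill, someone must work at least ⌈10/5⌉ = 2 shifts, so k ≥ 2.
k = 2 works: Wed afternoon→Dana, Wed evening→Dana+Lindqvist, Thu morning→Lindqvist, Thu afternoon→Wu, Thu evening→Wu, Fri morning→Cho, Fri afternoon→Jensen, Fri evening→Jensen+Cho.
Loads: Jensen 2, Dana 2, Lindqvist 2, Wu 2, Cho 2 — all ≤ 2.

2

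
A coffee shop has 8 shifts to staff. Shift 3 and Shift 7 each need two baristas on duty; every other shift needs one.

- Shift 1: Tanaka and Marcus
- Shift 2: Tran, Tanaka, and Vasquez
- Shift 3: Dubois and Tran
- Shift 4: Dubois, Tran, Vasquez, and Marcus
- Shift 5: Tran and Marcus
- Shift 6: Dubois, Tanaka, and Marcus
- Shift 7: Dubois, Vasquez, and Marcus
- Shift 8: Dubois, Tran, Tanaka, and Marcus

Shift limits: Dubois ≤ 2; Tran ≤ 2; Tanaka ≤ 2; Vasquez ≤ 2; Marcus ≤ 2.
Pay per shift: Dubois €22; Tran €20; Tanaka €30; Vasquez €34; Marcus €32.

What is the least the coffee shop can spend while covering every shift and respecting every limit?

Shift 3 can only be covered by Dubois and Tran, so that assignment is forced.
Picking the cheapest available barista for each shift independently would cost €228, but that ignores the shift limits.
An optimal schedule: Shift 1→Tanaka, Shift 2→Tanaka, Shift 3→Dubois+Tran, Shift 4→Vasquez, Shift 5→Tran, Shift 6→Dubois, Shift 7→Vasquez+Marcus, Shift 8→Marcus.
Total: 30 + 30 + 22 + 20 + 34 + 20 + 22 + 34 + 32 + 32 = €276.

€276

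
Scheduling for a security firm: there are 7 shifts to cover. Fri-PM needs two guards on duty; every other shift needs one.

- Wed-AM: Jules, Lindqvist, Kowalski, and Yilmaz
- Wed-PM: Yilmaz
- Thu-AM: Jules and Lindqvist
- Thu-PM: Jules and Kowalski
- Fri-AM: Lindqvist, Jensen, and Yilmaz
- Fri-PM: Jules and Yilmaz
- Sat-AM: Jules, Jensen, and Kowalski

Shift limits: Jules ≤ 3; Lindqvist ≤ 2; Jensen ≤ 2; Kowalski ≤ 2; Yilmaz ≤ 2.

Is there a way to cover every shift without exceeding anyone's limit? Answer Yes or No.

Yes

Wed-PM can only be covered by Yilmaz, so that assignment is forced.
Fri-PM can only be covered by Jules and Yilmaz, so that assignment is forced.
One valid schedule: Wed-AM→Lindqvist, Wed-PM→Yilmaz, Thu-AM→Jules, Thu-PM→Jules, Fri-AM→Lindqvist, Fri-PM→Jules+Yilmaz, Sat-AM→Jensen.
Loads: Jules 3/3, Lindqvist 2/2, Jensen 1/2, Kowalski 0/2, Yilmaz 2/2 — all within limits.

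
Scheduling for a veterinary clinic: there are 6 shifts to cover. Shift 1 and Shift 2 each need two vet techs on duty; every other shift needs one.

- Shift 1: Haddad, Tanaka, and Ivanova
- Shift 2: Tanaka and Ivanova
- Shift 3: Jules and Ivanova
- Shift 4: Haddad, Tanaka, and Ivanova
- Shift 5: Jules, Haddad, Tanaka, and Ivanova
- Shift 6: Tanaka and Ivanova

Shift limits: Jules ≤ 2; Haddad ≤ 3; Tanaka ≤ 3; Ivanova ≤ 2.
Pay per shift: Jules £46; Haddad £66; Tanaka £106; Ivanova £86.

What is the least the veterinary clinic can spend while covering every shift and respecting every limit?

Shift 2 can only be covered by Tanaka and Ivanova, so that assignment is forced.
Picking the cheapest available vet tech for each shift independently would cost £588, but that ignores the shift limits.
An optimal schedule: Shift 1→Haddad+Tanaka, Shift 2→Ivanova+Tanaka, Shift 3→Jules, Shift 4→Haddad, Shift 5→Jules, Shift 6→Ivanova.
Total: 66 + 106 + 86 + 106 + 46 + 66 + 46 + 86 = £608.

£608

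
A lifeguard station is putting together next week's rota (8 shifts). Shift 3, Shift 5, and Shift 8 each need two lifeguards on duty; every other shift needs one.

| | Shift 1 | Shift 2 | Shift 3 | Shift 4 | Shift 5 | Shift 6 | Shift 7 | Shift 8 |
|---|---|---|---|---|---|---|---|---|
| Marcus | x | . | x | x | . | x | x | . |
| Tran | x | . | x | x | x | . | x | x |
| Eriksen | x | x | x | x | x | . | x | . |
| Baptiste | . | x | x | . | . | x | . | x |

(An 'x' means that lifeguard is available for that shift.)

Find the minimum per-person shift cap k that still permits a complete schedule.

With 4 lifeguards and 11 worker-slots to fill, someone must work at least ⌈11/4⌉ = 3 shifts, so k ≥ 3.
k = 3 works: Shift 1→Marcus, Shift 2→Eriksen, Shift 3→Eriksen+Baptiste, Shift 4→Marcus, Shift 5→Tran+Eriksen, Shift 6→Marcus, Shift 7→Tran, Shift 8→Tran+Baptiste.
Loads: Marcus 3, Tran 3, Eriksen 3, Baptiste 2 — all ≤ 3.

3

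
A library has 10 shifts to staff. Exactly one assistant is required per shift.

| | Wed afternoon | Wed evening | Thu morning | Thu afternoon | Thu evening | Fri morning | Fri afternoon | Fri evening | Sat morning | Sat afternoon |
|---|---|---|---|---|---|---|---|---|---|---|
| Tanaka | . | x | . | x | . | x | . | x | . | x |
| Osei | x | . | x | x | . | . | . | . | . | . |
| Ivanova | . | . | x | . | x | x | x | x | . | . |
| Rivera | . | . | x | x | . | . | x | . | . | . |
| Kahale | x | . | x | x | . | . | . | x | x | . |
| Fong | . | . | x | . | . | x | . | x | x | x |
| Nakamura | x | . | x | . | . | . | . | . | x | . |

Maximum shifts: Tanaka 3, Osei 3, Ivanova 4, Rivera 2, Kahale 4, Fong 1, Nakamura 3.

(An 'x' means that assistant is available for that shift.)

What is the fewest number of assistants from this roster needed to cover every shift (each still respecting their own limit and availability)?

3

10 slots to fill and no one can take more than 4, so at least ⌈10/4⌉ = 3 assistants are needed.
Tanaka, Ivanova, and Kahale alone can cover everything: Wed afternoon→Kahale, Wed evening→Tanaka, Thu morning→Ivanova, Thu afternoon→Tanaka, Thu evening→Ivanova, Fri morning→Ivanova, Fri afternoon→Ivanova, Fri evening→Kahale, Sat morning→Kahale, Sat afternoon→Tanaka.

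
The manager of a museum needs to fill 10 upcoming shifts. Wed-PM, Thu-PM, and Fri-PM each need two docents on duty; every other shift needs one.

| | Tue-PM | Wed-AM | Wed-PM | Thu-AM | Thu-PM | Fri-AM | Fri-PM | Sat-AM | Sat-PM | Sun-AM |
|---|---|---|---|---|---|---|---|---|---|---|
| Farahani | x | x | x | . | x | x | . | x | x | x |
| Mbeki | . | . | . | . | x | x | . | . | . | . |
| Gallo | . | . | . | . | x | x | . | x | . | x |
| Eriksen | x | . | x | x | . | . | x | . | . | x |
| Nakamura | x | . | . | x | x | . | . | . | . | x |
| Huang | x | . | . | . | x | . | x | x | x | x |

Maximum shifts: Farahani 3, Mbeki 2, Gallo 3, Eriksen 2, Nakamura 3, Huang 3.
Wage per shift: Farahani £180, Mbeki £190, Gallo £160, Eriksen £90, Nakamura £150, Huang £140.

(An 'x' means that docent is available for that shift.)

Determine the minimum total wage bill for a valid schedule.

Wed-AM can only be covered by Farahani, so that assignment is forced.
Wed-PM can only be covered by Farahani and Eriksen, so that assignment is forced.
Fri-PM can only be covered by Eriksen and Huang, so that assignment is forced.
Picking the cheapest available docent for each shift independently would cost £1680, but that ignores the shift limits.
An optimal schedule: Tue-PM→Nakamura, Wed-AM→Farahani, Wed-PM→Eriksen+Farahani, Thu-AM→Nakamura, Thu-PM→Nakamura+Gallo, Fri-AM→Gallo, Fri-PM→Eriksen+Huang, Sat-AM→Huang, Sat-PM→Huang, Sun-AM→Gallo.
Total: 150 + 180 + 90 + 180 + 150 + 150 + 160 + 160 + 90 + 140 + 140 + 140 + 160 = £1890.

£1890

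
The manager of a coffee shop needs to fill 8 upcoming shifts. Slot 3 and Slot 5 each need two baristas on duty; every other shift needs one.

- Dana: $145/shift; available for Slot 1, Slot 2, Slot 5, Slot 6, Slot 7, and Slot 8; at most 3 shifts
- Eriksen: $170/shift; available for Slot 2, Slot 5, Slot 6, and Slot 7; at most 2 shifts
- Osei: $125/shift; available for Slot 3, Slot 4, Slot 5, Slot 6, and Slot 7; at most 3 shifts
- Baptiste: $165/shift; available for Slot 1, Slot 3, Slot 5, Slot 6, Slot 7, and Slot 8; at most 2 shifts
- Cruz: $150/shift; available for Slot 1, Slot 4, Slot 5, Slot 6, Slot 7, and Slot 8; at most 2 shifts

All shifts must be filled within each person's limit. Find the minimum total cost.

Slot 3 can only be covered by Osei and Baptiste, so that assignment is forced.
Picking the cheapest available barista for each shift independently would cost $1370, but that ignores the shift limits.
An optimal schedule: Slot 1→Dana, Slot 2→Dana, Slot 3→Osei+Baptiste, Slot 4→Osei, Slot 5→Cruz+Baptiste, Slot 6→Osei, Slot 7→Cruz, Slot 8→Dana.
Total: 145 + 145 + 125 + 165 + 125 + 150 + 165 + 125 + 150 + 145 = $1440.

$1440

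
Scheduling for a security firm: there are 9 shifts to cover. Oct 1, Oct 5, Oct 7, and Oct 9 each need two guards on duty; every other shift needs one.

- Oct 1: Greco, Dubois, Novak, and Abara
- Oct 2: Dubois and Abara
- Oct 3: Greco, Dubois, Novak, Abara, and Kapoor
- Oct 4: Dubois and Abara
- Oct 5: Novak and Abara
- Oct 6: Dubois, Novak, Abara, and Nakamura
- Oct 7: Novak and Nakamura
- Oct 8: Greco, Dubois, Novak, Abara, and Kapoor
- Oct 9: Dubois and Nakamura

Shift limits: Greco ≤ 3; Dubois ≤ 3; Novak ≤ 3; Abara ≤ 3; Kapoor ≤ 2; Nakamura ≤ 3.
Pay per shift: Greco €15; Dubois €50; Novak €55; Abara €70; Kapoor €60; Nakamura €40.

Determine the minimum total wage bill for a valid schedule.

€550

Oct 5 can only be covered by Novak and Abara, so that assignment is forced.
Oct 7 can only be covered by Novak and Nakamura, so that assignment is forced.
Oct 9 can only be covered by Dubois and Nakamura, so that assignment is forced.
Picking the cheapest available guard for each shift independently would cost €545, but that ignores the shift limits.
An optimal schedule: Oct 1→Greco+Novak, Oct 2→Dubois, Oct 3→Greco, Oct 4→Dubois, Oct 5→Novak+Abara, Oct 6→Nakamura, Oct 7→Nakamura+Novak, Oct 8→Greco, Oct 9→Nakamura+Dubois.
Total: 15 + 55 + 50 + 15 + 50 + 55 + 70 + 40 + 40 + 55 + 15 + 40 + 50 = €550.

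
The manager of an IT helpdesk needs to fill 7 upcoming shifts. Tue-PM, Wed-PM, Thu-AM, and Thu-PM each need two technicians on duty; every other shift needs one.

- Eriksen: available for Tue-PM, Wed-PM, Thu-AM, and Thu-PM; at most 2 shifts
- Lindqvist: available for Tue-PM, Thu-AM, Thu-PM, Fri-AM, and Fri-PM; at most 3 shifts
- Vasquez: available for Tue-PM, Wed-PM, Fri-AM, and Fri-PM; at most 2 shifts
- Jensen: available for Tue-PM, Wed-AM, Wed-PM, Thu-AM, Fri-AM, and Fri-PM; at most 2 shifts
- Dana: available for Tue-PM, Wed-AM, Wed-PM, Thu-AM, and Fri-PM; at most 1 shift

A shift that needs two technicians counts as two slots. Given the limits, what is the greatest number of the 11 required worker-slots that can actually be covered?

Total capacity across all technicians is 2+3+2+2+1 = 10, and 11 slots are needed, so at most 10 can be filled.
An assignment achieving 10: Tue-PM→Dana, Wed-AM→Jensen, Wed-PM→Eriksen+Vasquez, Thu-AM→Lindqvist+Jensen, Thu-PM→Eriksen+Lindqvist, Fri-AM→Lindqvist, Fri-PM→Vasquez.
Loads: Eriksen 2/2, Lindqvist 3/3, Vasquez 2/2, Jensen 2/2, Dana 1/1.

10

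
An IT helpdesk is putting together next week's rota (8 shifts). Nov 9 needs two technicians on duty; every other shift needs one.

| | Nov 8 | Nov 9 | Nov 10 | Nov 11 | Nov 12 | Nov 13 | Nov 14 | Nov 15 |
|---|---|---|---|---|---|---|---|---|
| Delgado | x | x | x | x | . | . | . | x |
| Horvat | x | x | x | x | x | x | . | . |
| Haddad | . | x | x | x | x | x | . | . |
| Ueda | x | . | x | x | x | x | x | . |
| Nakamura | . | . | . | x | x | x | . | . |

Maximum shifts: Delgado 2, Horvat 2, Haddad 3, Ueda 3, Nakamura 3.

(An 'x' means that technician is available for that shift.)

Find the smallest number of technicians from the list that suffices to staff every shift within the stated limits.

9 slots to fill and no one can take more than 3, so at least ⌈9/3⌉ = 3 technicians are needed.
No set of 3 technicians can cover every shift (each such set leaves at least one shift with no one available or exceeds a cap).
Delgado, Horvat, Haddad, and Ueda alone can cover everything: Nov 8→Delgado, Nov 9→Horvat+Haddad, Nov 10→Haddad, Nov 11→Ueda, Nov 12→Horvat, Nov 13→Haddad, Nov 14→Ueda, Nov 15→Delgado.

4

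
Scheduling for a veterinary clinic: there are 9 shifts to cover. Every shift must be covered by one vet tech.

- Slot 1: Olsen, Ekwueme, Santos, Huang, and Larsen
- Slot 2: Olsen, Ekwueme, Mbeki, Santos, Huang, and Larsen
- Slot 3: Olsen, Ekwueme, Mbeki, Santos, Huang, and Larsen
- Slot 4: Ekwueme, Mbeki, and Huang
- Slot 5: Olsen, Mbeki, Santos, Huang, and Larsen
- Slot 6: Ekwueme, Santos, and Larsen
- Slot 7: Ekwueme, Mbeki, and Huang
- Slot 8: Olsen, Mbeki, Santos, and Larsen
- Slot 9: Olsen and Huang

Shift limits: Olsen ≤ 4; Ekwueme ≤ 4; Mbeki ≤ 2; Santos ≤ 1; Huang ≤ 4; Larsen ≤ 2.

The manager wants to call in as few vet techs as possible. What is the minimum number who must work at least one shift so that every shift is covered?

3

9 slots to fill and no one can take more than 4, so at least ⌈9/4⌉ = 3 vet techs are needed.
Olsen, Ekwueme, and Mbeki alone can cover everything: Slot 1→Olsen, Slot 2→Ekwueme, Slot 3→Mbeki, Slot 4→Ekwueme, Slot 5→Olsen, Slot 6→Ekwueme, Slot 7→Ekwueme, Slot 8→Olsen, Slot 9→Olsen.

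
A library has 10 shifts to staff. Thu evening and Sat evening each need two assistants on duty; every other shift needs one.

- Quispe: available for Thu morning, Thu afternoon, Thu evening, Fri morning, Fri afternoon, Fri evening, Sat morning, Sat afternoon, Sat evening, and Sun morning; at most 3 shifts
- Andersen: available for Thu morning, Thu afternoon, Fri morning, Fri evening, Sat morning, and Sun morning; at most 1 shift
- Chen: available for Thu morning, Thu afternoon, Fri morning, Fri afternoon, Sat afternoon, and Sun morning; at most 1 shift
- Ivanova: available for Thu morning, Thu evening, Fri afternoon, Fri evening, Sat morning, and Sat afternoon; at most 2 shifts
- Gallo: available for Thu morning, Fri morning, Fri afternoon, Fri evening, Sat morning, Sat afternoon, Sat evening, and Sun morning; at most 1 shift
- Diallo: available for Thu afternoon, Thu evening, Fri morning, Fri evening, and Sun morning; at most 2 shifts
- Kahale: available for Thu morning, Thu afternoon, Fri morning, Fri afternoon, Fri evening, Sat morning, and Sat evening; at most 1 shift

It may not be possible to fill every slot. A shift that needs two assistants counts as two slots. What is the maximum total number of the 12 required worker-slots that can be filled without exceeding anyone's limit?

Total capacity across all assistants is 3+1+1+2+1+2+1 = 11, and 12 slots are needed, so at most 11 can be filled.
An assignment achieving 11: Thu morning→Kahale, Thu afternoon→Andersen, Thu evening→Quispe+Ivanova, Fri morning→Diallo, Fri afternoon→Chen, Sat morning→Ivanova, Sat afternoon→Quispe, Sat evening→Quispe+Gallo, Sun morning→Diallo.
Loads: Quispe 3/3, Andersen 1/1, Chen 1/1, Ivanova 2/2, Gallo 1/1, Diallo 2/2, Kahale 1/1.

11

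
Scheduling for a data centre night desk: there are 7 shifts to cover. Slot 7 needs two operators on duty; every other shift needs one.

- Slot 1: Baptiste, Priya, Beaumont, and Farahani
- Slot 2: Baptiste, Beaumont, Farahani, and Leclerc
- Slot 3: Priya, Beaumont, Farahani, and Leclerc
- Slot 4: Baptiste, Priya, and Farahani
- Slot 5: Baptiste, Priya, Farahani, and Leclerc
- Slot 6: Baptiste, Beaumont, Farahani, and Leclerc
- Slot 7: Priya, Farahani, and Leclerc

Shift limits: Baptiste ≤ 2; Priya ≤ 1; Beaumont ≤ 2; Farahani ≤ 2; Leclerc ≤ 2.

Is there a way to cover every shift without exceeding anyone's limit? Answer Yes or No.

One valid schedule: Slot 1→Baptiste, Slot 2→Beaumont, Slot 3→Beaumont, Slot 4→Baptiste, Slot 5→Farahani, Slot 6→Leclerc, Slot 7→Priya+Farahani.
Loads: Baptiste 2/2, Priya 1/1, Beaumont 2/2, Farahani 2/2, Leclerc 1/2 — all within limits.

Yes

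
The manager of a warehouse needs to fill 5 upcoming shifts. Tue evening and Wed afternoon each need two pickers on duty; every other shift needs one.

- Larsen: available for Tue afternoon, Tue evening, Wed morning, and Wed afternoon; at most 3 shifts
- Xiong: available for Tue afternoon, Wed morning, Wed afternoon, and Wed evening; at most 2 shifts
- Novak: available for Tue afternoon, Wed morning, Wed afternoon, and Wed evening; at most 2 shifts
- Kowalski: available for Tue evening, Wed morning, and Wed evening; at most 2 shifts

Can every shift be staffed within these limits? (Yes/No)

Yes

Tue evening can only be covered by Larsen and Kowalski, so that assignment is forced.
One valid schedule: Tue afternoon→Larsen, Tue evening→Larsen+Kowalski, Wed morning→Novak, Wed afternoon→Larsen+Xiong, Wed evening→Xiong.
Loads: Larsen 3/3, Xiong 2/2, Novak 1/2, Kowalski 1/2 — all within limits.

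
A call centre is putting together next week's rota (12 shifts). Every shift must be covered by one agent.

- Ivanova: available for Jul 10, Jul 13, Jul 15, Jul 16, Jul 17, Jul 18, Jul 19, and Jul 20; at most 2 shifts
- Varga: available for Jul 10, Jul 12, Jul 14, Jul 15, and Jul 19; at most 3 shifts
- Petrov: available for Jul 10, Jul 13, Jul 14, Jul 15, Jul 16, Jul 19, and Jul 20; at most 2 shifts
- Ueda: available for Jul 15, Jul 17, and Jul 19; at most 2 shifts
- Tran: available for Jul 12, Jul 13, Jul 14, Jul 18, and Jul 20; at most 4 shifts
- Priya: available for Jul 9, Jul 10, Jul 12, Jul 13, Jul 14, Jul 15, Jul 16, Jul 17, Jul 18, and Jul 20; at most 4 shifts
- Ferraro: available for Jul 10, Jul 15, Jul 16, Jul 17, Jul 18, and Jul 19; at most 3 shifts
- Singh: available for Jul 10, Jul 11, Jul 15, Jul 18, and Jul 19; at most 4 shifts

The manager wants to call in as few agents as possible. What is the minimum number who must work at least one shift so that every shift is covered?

3

12 slots to fill and no one can take more than 4, so at least ⌈12/4⌉ = 3 agents are needed.
Tran, Priya, and Singh alone can cover everything: Jul 9→Priya, Jul 10→Priya, Jul 11→Singh, Jul 12→Tran, Jul 13→Tran, Jul 14→Tran, Jul 15→Singh, Jul 16→Priya, Jul 17→Priya, Jul 18→Singh, Jul 19→Singh, Jul 20→Tran.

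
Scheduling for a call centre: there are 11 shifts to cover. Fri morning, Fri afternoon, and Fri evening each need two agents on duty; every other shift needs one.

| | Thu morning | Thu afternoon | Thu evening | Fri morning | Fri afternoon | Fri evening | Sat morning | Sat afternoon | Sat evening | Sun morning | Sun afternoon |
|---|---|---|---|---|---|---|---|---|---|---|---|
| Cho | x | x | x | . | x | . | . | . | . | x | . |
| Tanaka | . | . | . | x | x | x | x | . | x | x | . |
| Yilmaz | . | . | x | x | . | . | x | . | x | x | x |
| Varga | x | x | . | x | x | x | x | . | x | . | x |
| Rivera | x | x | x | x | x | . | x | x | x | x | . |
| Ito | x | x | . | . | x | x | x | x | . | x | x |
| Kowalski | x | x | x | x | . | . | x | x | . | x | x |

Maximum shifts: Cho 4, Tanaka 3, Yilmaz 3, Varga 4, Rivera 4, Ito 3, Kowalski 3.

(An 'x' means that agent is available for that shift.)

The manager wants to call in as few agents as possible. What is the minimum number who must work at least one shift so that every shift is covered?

4

14 slots to fill and no one can take more than 4, so at least ⌈14/4⌉ = 4 agents are needed.
Cho, Tanaka, Varga, and Rivera alone can cover everything: Thu morning→Cho, Thu afternoon→Cho, Thu evening→Cho, Fri morning→Tanaka+Varga, Fri afternoon→Cho+Rivera, Fri evening→Tanaka+Varga, Sat morning→Tanaka, Sat afternoon→Rivera, Sat evening→Varga, Sun morning→Rivera, Sun afternoon→Varga.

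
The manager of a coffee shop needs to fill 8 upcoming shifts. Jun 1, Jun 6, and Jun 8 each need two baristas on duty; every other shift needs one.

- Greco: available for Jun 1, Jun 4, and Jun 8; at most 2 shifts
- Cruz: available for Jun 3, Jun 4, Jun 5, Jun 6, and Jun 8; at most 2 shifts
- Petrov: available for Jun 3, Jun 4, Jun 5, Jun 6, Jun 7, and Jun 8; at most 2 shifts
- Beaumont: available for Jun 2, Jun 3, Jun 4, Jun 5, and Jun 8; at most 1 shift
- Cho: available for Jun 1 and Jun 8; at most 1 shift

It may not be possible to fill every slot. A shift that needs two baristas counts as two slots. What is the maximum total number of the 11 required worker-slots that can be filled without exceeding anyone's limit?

8

Total capacity across all baristas is 2+2+2+1+1 = 8, and 11 slots are needed, so at most 8 can be filled.
An assignment achieving 8: Jun 1→Greco+Cho, Jun 2→Beaumont, Jun 3→Cruz, Jun 4→Greco, Jun 6→Cruz+Petrov, Jun 7→Petrov.
Loads: Greco 2/2, Cruz 2/2, Petrov 2/2, Beaumont 1/1, Cho 1/1.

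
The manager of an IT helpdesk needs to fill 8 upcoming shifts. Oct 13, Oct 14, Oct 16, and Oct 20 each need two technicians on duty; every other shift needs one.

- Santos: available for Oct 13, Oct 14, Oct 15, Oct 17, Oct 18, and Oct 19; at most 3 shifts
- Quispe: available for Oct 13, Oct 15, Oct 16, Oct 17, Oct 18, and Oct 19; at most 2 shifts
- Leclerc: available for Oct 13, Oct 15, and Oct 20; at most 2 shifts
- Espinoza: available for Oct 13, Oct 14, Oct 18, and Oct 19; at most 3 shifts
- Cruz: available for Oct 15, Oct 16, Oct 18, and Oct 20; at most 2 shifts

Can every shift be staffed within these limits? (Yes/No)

Yes

Oct 14 can only be covered by Santos and Espinoza, so that assignment is forced.
Oct 16 can only be covered by Quispe and Cruz, so that assignment is forced.
Oct 20 can only be covered by Leclerc and Cruz, so that assignment is forced.
One valid schedule: Oct 13→Leclerc+Espinoza, Oct 14→Santos+Espinoza, Oct 15→Quispe, Oct 16→Quispe+Cruz, Oct 17→Santos, Oct 18→Espinoza, Oct 19→Santos, Oct 20→Leclerc+Cruz.
Loads: Santos 3/3, Quispe 2/2, Leclerc 2/2, Espinoza 3/3, Cruz 2/2 — all within limits.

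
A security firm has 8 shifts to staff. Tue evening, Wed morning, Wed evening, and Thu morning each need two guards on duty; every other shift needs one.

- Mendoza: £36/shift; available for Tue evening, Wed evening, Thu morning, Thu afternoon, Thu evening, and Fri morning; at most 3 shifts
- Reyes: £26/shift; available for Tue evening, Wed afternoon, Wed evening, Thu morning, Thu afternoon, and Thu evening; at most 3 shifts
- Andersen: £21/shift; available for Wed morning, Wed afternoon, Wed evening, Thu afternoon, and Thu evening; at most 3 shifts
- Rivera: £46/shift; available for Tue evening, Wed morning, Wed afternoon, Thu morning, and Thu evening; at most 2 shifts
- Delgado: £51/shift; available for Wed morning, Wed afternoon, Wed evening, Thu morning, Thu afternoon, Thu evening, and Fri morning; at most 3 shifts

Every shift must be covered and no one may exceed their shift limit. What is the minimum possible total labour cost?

£392

Picking the cheapest available guard for each shift independently would cost £337, but that ignores the shift limits.
An optimal schedule: Tue evening→Reyes+Mendoza, Wed morning→Andersen+Rivera, Wed afternoon→Andersen, Wed evening→Reyes+Mendoza, Thu morning→Rivera+Delgado, Thu afternoon→Andersen, Thu evening→Reyes, Fri morning→Mendoza.
Total: 26 + 36 + 21 + 46 + 21 + 26 + 36 + 46 + 51 + 21 + 26 + 36 = £392.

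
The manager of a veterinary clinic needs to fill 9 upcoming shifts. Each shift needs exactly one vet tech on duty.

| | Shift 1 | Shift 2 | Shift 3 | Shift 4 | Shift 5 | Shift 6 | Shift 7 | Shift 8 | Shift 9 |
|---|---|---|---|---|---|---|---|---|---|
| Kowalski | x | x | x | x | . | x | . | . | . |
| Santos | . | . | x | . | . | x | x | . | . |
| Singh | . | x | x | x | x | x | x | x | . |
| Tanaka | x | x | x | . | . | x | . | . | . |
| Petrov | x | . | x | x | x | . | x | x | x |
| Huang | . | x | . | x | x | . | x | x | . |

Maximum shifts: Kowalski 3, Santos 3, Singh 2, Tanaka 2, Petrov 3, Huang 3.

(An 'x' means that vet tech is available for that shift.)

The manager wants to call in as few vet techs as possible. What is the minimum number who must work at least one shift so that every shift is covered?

3

9 slots to fill and no one can take more than 3, so at least ⌈9/3⌉ = 3 vet techs are needed.
Kowalski, Santos, and Petrov alone can cover everything: Shift 1→Kowalski, Shift 2→Kowalski, Shift 3→Santos, Shift 4→Kowalski, Shift 5→Petrov, Shift 6→Santos, Shift 7→Santos, Shift 8→Petrov, Shift 9→Petrov.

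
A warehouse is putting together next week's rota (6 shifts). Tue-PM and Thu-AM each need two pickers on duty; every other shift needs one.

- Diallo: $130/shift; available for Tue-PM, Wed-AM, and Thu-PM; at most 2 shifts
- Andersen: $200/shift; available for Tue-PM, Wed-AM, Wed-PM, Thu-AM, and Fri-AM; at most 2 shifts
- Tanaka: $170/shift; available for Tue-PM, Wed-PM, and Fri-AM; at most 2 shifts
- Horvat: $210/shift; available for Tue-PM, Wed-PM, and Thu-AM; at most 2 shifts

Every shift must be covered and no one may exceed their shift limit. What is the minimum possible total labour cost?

Thu-AM can only be covered by Andersen and Horvat, so that assignment is forced.
Thu-PM can only be covered by Diallo, so that assignment is forced.
Picking the cheapest available picker for each shift independently would cost $1310, but that ignores the shift limits.
An optimal schedule: Tue-PM→Tanaka+Horvat, Wed-AM→Diallo, Wed-PM→Tanaka, Thu-AM→Andersen+Horvat, Thu-PM→Diallo, Fri-AM→Andersen.
Total: 170 + 210 + 130 + 170 + 200 + 210 + 130 + 200 = $1420.

$1420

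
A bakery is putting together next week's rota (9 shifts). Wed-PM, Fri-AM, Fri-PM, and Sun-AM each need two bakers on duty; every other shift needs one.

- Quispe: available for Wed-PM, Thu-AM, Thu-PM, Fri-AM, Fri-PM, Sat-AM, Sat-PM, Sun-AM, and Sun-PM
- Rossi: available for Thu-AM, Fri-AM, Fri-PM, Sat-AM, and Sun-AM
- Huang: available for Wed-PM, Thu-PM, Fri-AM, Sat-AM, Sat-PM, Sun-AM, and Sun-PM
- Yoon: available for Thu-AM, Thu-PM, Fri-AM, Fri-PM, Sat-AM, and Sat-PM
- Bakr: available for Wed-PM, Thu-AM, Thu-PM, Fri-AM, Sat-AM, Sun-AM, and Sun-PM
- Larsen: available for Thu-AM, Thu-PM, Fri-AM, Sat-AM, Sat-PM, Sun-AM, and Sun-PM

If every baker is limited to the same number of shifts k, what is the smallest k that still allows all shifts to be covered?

3

With 6 bakers and 13 worker-slots to fill, someone must work at least ⌈13/6⌉ = 3 shifts, so k ≥ 3.
k = 3 works: Wed-PM→Quispe+Huang, Thu-AM→Rossi, Thu-PM→Huang, Fri-AM→Yoon+Bakr, Fri-PM→Quispe+Rossi, Sat-AM→Rossi, Sat-PM→Quispe, Sun-AM→Bakr+Larsen, Sun-PM→Huang.
Loads: Quispe 3, Rossi 3, Huang 3, Yoon 1, Bakr 2, Larsen 1 — all ≤ 3.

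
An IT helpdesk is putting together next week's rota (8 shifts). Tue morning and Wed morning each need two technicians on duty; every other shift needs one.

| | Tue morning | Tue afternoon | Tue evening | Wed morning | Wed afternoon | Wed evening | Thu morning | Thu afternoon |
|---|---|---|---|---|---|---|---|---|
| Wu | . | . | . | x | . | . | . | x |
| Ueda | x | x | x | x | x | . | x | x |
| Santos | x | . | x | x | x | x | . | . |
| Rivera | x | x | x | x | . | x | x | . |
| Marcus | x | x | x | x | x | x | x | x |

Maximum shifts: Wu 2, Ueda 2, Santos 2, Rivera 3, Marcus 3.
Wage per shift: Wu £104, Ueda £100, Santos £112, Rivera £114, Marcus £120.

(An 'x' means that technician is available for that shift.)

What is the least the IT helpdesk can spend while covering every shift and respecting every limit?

£1094

Picking the cheapest available technician for each shift independently would cost £1028, but that ignores the shift limits.
An optimal schedule: Tue morning→Rivera+Marcus, Tue afternoon→Ueda, Tue evening→Santos, Wed morning→Wu+Rivera, Wed afternoon→Ueda, Wed evening→Santos, Thu morning→Rivera, Thu afternoon→Wu.
Total: 114 + 120 + 100 + 112 + 104 + 114 + 100 + 112 + 114 + 104 = £1094.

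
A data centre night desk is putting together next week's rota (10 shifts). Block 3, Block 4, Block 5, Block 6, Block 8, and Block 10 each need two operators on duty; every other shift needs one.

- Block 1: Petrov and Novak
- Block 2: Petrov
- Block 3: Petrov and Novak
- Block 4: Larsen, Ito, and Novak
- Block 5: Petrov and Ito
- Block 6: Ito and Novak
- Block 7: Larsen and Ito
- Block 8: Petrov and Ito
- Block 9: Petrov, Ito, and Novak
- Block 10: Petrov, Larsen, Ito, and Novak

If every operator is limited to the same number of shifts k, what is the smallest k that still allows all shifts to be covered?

With 4 operators and 16 worker-slots to fill, someone must work at least ⌈16/4⌉ = 4 shifts, so k ≥ 4.
k = 4 is infeasible (exhaustive check).
k = 5 works: Block 1→Petrov, Block 2→Petrov, Block 3→Petrov+Novak, Block 4→Larsen+Ito, Block 5→Petrov+Ito, Block 6→Ito+Novak, Block 7→Larsen, Block 8→Petrov+Ito, Block 9→Ito, Block 10→Larsen+Novak.
Loads: Petrov 5, Larsen 3, Ito 5, Novak 3 — all ≤ 5.

5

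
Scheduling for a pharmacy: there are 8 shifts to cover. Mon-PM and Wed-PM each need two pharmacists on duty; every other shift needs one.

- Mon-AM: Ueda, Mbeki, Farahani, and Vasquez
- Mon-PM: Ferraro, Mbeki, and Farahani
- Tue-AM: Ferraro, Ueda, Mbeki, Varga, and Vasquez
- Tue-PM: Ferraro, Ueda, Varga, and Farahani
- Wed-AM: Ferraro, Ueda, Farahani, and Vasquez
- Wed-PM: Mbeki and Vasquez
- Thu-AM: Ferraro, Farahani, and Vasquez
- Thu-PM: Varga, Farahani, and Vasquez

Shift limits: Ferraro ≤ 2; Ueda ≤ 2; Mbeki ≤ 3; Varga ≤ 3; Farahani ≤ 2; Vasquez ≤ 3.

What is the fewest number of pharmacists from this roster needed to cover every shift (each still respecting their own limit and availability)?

10 slots to fill and no one can take more than 3, so at least ⌈10/3⌉ = 4 pharmacists are needed.
Ferraro, Ueda, Mbeki, and Vasquez alone can cover everything: Mon-AM→Ueda, Mon-PM→Ferraro+Mbeki, Tue-AM→Mbeki, Tue-PM→Ferraro, Wed-AM→Ueda, Wed-PM→Mbeki+Vasquez, Thu-AM→Vasquez, Thu-PM→Vasquez.

4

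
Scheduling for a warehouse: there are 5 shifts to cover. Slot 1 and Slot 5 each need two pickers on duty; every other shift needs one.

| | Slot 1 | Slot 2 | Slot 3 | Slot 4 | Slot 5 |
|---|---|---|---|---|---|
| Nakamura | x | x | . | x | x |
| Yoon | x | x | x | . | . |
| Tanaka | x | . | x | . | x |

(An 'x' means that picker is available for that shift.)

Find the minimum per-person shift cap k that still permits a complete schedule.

With 3 pickers and 7 worker-slots to fill, someone must work at least ⌈7/3⌉ = 3 shifts, so k ≥ 3.
k = 3 works: Slot 1→Yoon+Tanaka, Slot 2→Nakamura, Slot 3→Yoon, Slot 4→Nakamura, Slot 5→Nakamura+Tanaka.
Loads: Nakamura 3, Yoon 2, Tanaka 2 — all ≤ 3.

3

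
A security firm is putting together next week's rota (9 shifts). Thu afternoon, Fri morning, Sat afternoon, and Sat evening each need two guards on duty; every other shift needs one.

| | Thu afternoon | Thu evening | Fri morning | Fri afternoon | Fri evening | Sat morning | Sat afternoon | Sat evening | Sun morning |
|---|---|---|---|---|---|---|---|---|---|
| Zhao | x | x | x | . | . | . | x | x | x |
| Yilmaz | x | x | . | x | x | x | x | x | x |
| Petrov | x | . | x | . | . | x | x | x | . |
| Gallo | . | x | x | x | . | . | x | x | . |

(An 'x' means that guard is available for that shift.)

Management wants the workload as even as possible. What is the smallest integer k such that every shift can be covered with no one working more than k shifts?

4

With 4 guards and 13 worker-slots to fill, someone must work at least ⌈13/4⌉ = 4 shifts, so k ≥ 4.
k = 4 works: Thu afternoon→Zhao+Yilmaz, Thu evening→Zhao, Fri morning→Zhao+Petrov, Fri afternoon→Yilmaz, Fri evening→Yilmaz, Sat morning→Yilmaz, Sat afternoon→Petrov+Gallo, Sat evening→Petrov+Gallo, Sun morning→Zhao.
Loads: Zhao 4, Yilmaz 4, Petrov 3, Gallo 2 — all ≤ 4.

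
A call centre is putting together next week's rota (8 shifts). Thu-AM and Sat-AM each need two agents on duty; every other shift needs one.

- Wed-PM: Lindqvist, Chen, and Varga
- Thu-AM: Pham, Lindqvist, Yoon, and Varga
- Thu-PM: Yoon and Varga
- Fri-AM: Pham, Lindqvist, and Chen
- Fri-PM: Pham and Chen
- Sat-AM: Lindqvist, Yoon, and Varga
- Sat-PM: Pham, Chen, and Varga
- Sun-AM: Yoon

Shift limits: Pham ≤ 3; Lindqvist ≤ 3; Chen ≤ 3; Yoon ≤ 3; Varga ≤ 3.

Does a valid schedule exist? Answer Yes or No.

Yes

Sun-AM can only be covered by Yoon, so that assignment is forced.
One valid schedule: Wed-PM→Lindqvist, Thu-AM→Lindqvist+Varga, Thu-PM→Yoon, Fri-AM→Pham, Fri-PM→Pham, Sat-AM→Lindqvist+Yoon, Sat-PM→Pham, Sun-AM→Yoon.
Loads: Pham 3/3, Lindqvist 3/3, Chen 0/3, Yoon 3/3, Varga 1/3 — all within limits.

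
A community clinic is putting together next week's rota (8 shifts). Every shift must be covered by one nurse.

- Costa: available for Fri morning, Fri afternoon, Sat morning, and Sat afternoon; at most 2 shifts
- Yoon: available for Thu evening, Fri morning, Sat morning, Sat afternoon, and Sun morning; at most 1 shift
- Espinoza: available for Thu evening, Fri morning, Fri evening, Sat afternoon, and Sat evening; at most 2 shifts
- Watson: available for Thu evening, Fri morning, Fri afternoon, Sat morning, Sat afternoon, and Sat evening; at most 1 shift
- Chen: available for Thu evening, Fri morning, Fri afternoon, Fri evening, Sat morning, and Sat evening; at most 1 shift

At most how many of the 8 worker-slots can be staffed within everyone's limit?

7

Total capacity across all nurses is 2+1+2+1+1 = 7, and 8 slots are needed, so at most 7 can be filled.
An assignment achieving 7: Thu evening→Watson, Fri morning→Chen, Fri afternoon→Costa, Fri evening→Espinoza, Sat morning→Costa, Sat evening→Espinoza, Sun morning→Yoon.
Loads: Costa 2/2, Yoon 1/1, Espinoza 2/2, Watson 1/1, Chen 1/1.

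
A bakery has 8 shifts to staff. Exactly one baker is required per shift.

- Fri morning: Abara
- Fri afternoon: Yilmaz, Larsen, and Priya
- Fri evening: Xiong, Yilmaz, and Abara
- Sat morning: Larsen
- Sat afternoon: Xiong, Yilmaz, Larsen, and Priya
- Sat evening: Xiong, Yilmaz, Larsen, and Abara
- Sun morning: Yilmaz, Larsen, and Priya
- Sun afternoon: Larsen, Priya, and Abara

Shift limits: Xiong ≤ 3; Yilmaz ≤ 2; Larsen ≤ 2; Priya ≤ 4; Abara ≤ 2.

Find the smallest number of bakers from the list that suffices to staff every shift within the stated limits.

8 slots to fill and no one can take more than 4, so at least ⌈8/4⌉ = 2 bakers are needed.
Any 2 bakers together have capacity at most 4+3 = 7 < 8 slots, so 2 can never suffice.
Larsen, Priya, and Abara alone can cover everything: Fri morning→Abara, Fri afternoon→Priya, Fri evening→Abara, Sat morning→Larsen, Sat afternoon→Priya, Sat evening→Larsen, Sun morning→Priya, Sun afternoon→Priya.

3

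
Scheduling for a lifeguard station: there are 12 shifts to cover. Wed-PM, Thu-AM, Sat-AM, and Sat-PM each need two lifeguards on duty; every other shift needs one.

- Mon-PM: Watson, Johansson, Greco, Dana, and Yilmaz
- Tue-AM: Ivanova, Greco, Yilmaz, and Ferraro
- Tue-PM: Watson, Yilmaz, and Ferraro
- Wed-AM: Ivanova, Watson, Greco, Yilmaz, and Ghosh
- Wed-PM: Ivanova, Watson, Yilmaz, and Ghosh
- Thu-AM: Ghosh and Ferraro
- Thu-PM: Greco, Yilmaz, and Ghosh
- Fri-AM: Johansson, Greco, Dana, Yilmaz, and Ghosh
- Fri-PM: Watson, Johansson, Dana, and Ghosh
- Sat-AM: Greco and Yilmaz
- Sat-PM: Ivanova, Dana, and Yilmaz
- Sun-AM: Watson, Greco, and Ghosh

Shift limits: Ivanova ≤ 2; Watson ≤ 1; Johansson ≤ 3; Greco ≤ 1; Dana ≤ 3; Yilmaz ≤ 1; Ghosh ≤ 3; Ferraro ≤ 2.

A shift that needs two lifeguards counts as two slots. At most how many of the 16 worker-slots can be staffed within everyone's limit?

Total capacity across all lifeguards is 2+1+3+1+3+1+3+2 = 16, and 16 slots are needed, so at most 16 can be filled.
An assignment achieving 14: Mon-PM→Johansson, Tue-AM→Ferraro, Tue-PM→Watson, Wed-PM→Ivanova, Thu-AM→Ghosh+Ferraro, Thu-PM→Ghosh, Fri-AM→Johansson, Fri-PM→Johansson, Sat-AM→Greco+Yilmaz, Sat-PM→Ivanova+Dana, Sun-AM→Ghosh.
Loads: Ivanova 2/2, Watson 1/1, Johansson 3/3, Greco 1/1, Dana 1/3, Yilmaz 1/1, Ghosh 3/3, Ferraro 2/2.

14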